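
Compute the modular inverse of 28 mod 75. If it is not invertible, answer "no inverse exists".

67

Apply the Euclidean algorithm to 75 and 28:
75 = 2*28 + 19
28 = 1*19 + 9
19 = 2*9 + 1
9 = 9*1 + 0
The gcd is 1. Working backward:
1 = 19 − 2·9
1 = −2·28 + 3·19
1 = 3·75 − 8·28
So 28·(-8) ≡ 1 (mod 75), and -8 ≡ 67 (mod 75).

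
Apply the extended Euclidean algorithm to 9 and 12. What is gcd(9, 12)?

3

Euclidean algorithm:
12 = 1*9 + 3
9 = 3*3 + 0
gcd(9, 12) = 3.
Back-substituting:
3 = 12 − 9
So 3 = (1)·12 + (-1)·9.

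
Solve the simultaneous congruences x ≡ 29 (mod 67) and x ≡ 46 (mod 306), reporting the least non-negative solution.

Write x = 29 + 67·k. Then 67·k ≡ 46 − 29 ≡ 17 (mod 306).
Need 67⁻¹ mod 306. Extended Euclid on (306, 67):
306 = 4·67 + 38
67 = 1·38 + 29
38 = 1·29 + 9
29 = 3·9 + 2
9 = 4·2 + 1
2 = 2·1 + 0
Back-substitute:
1 = 9 − 4·2
1 = −4·29 + 13·9
1 = 13·38 − 17·29
1 = −17·67 + 30·38
1 = 30·306 − 137·67
67⁻¹ ≡ 169 (mod 306), so k ≡ 169·17 ≡ 119 (mod 306).
x = 29 + 67·119 = 8002.

8002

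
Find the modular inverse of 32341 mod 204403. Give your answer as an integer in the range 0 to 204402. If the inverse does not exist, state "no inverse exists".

155636

gcd(204403, 32341) by repeated division:
204403 = 6·32341 + 10357
32341 = 3·10357 + 1270
10357 = 8·1270 + 197
1270 = 6·197 + 88
197 = 2·88 + 21
88 = 4·21 + 4
21 = 5·4 + 1
4 = 4·1 + 0
Since gcd(32341, 204403) = 1, back-substitute to write 1 as a combination:
1 = 21 − 5·4
1 = −5·88 + 21·21
1 = 21·197 − 47·88
1 = −47·1270 + 303·197
1 = 303·10357 − 2471·1270
1 = −2471·32341 + 7716·10357
1 = 7716·204403 − 48767·32341
So 32341·(-48767) ≡ 1 (mod 204403), and -48767 ≡ 155636 (mod 204403).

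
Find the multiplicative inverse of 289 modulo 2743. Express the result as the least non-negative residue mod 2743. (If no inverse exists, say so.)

gcd(2743, 289) by repeated division:
2743 = 9*289 + 142
289 = 2*142 + 5
142 = 28*5 + 2
5 = 2*2 + 1
2 = 2*1 + 0
gcd = 1, so the inverse exists. Back-substitute:
1 = 5 − 2·2
1 = −2·142 + 57·5
1 = 57·289 − 116·142
1 = −116·2743 + 1101·289
So 289·1101 ≡ 1 (mod 2743).

1101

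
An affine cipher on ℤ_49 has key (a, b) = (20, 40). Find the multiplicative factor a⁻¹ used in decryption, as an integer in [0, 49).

gcd(49, 20) by repeated division:
49 = 2×20 + 9
20 = 2×9 + 2
9 = 4×2 + 1
2 = 2×1 + 0
The gcd is 1. Working backward:
1 = 9 − 4·2
1 = −4·20 + 9·9
1 = 9·49 − 22·20
Thus 20·(-22) ≡ 1 (mod 49); reducing, -22 mod 49 = 27.

27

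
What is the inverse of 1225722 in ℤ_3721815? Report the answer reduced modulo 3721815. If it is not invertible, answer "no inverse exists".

Compute gcd(1225722, 3721815):
3721815 = 3*1225722 + 44649
1225722 = 27*44649 + 20199
44649 = 2*20199 + 4251
20199 = 4*4251 + 3195
4251 = 1*3195 + 1056
3195 = 3*1056 + 27
1056 = 39*27 + 3
27 = 9*3 + 0
Since gcd = 3 > 1, 1225722 is not a unit mod 3721815.

no inverse exists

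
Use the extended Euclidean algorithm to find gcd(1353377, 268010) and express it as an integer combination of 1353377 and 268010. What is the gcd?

1

Repeated division:
1353377 = 5*268010 + 13327
268010 = 20*13327 + 1470
13327 = 9*1470 + 97
1470 = 15*97 + 15
97 = 6*15 + 7
15 = 2*7 + 1
7 = 7*1 + 0
gcd(1353377, 268010) = 1.
Back-substituting:
1 = 15 − 2·7
1 = −2·97 + 13·15
1 = 13·1470 − 197·97
1 = −197·13327 + 1786·1470
1 = 1786·268010 − 35917·13327
1 = −35917·1353377 + 181371·268010
So 1 = (-35917)·1353377 + (181371)·268010.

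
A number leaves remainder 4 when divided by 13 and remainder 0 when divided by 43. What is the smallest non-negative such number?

Write x = 4 + 13·k. Then 13·k ≡ 0 − 4 ≡ 39 (mod 43).
Need 13⁻¹ mod 43. Extended Euclid on (43, 13):
43 = 3*13 + 4
13 = 3*4 + 1
4 = 4*1 + 0
Back-substitute:
1 = 13 − 3·4
1 = −3·43 + 10·13
13⁻¹ ≡ 10 (mod 43), so k ≡ 10·39 ≡ 3 (mod 43).
x = 4 + 13·3 = 43.

43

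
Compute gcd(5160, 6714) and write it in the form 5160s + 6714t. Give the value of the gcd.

6

Euclidean algorithm:
6714 = 1·5160 + 1554
5160 = 3·1554 + 498
1554 = 3·498 + 60
498 = 8·60 + 18
60 = 3·18 + 6
18 = 3·6 + 0
gcd(5160, 6714) = 6.
Back-substituting:
6 = 60 − 3·18
6 = −3·498 + 25·60
6 = 25·1554 − 78·498
6 = −78·5160 + 259·1554
6 = 259·6714 − 337·5160
So 6 = (259)·6714 + (-337)·5160.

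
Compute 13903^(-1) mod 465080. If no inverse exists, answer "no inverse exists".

gcd(465080, 13903) by repeated division:
465080 = 33·13903 + 6281
13903 = 2·6281 + 1341
6281 = 4·1341 + 917
1341 = 1·917 + 424
917 = 2·424 + 69
424 = 6·69 + 10
69 = 6·10 + 9
10 = 1·9 + 1
9 = 9·1 + 0
gcd = 1, so the inverse exists. Back-substitute:
1 = 10 − 9
1 = −69 + 7·10
1 = 7·424 − 43·69
1 = −43·917 + 93·424
1 = 93·1341 − 136·917
1 = −136·6281 + 637·1341
1 = 637·13903 − 1410·6281
1 = −1410·465080 + 47167·13903
So 13903·47167 ≡ 1 (mod 465080).

47167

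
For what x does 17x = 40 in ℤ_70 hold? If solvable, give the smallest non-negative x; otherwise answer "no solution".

60

First find gcd(17, 70):
70 = 4*17 + 2
17 = 8*2 + 1
2 = 2*1 + 0
gcd = 1, so a unique solution mod 70 exists.
Back-substitute for the Bézout coefficients:
1 = 17 − 8·2
1 = −8·70 + 33·17
So 17·(33) ≡ 1 (mod 70), giving 17⁻¹ ≡ 33.
x ≡ 17⁻¹·40 ≡ 33·40 ≡ 60 (mod 70).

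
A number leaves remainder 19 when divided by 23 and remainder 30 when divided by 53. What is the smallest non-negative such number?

Write x = 19 + 23·k. Then 23·k ≡ 30 − 19 ≡ 11 (mod 53).
Need 23⁻¹ mod 53. Extended Euclid on (53, 23):
53 = 2*23 + 7
23 = 3*7 + 2
7 = 3*2 + 1
2 = 2*1 + 0
Back-substitute:
1 = 7 − 3·2
1 = −3·23 + 10·7
1 = 10·53 − 23·23
23⁻¹ ≡ 30 (mod 53), so k ≡ 30·11 ≡ 12 (mod 53).
x = 19 + 23·12 = 295.

295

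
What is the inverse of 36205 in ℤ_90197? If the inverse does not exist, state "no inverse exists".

32591

Apply the Euclidean algorithm to 90197 and 36205:
90197 = 2·36205 + 17787
36205 = 2·17787 + 631
17787 = 28·631 + 119
631 = 5·119 + 36
119 = 3·36 + 11
36 = 3·11 + 3
11 = 3·3 + 2
3 = 1·2 + 1
2 = 2·1 + 0
The gcd is 1. Working backward:
1 = 3 − 2
1 = −11 + 4·3
1 = 4·36 − 13·11
1 = −13·119 + 43·36
1 = 43·631 − 228·119
1 = −228·17787 + 6427·631
1 = 6427·36205 − 13082·17787
1 = −13082·90197 + 32591·36205
So 36205·32591 ≡ 1 (mod 90197).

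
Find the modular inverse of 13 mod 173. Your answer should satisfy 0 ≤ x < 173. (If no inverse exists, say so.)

40

Extended Euclidean algorithm:
173 = 13*13 + 4
13 = 3*4 + 1
4 = 4*1 + 0
The gcd is 1. Working backward:
1 = 13 − 3·4
1 = −3·173 + 40·13
So 13·40 ≡ 1 (mod 173).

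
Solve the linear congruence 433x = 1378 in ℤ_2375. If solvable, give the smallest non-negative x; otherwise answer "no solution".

1166

First find gcd(433, 2375):
2375 = 5·433 + 210
433 = 2·210 + 13
210 = 16·13 + 2
13 = 6·2 + 1
2 = 2·1 + 0
gcd = 1, so a unique solution mod 2375 exists.
Back-substitute for the Bézout coefficients:
1 = 13 − 6·2
1 = −6·210 + 97·13
1 = 97·433 − 200·210
1 = −200·2375 + 1097·433
So 433·(1097) ≡ 1 (mod 2375), giving 433⁻¹ ≡ 1097.
x ≡ 433⁻¹·1378 ≡ 1097·1378 ≡ 1166 (mod 2375).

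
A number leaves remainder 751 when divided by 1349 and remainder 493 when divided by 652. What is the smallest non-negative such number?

462109

Write x = 751 + 1349·k. Then 1349·k ≡ 493 − 751 ≡ 394 (mod 652).
Need 1349⁻¹ mod 652. Extended Euclid on (652, 45):
652 = 14×45 + 22
45 = 2×22 + 1
22 = 22×1 + 0
Back-substitute:
1 = 45 − 2·22
1 = −2·652 + 29·45
1349⁻¹ ≡ 29 (mod 652), so k ≡ 29·394 ≡ 342 (mod 652).
x = 751 + 1349·342 = 462109.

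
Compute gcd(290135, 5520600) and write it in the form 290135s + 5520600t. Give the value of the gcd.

Repeated division:
5520600 = 19*290135 + 8035
290135 = 36*8035 + 875
8035 = 9*875 + 160
875 = 5*160 + 75
160 = 2*75 + 10
75 = 7*10 + 5
10 = 2*5 + 0
gcd(290135, 5520600) = 5.
Express as a combination:
5 = 75 − 7·10
5 = −7·160 + 15·75
5 = 15·875 − 82·160
5 = −82·8035 + 753·875
5 = 753·290135 − 27190·8035
5 = −27190·5520600 + 517363·290135
So 5 = (-27190)·5520600 + (517363)·290135.

5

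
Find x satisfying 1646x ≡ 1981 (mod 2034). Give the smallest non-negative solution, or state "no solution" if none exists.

no solution

gcd(1646, 2034):
2034 = 1·1646 + 388
1646 = 4·388 + 94
388 = 4·94 + 12
94 = 7·12 + 10
12 = 1·10 + 2
10 = 5·2 + 0
gcd = 2, but 2 ∤ 1981, so the congruence has no solution.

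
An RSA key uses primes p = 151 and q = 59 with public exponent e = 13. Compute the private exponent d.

2677

φ(n) = (p−1)(q−1) = 150·58 = 8700.
Need d with 13·d ≡ 1 (mod 8700). Apply the extended Euclidean algorithm:
8700 = 669*13 + 3
13 = 4*3 + 1
3 = 3*1 + 0
Back-substitute:
1 = 13 − 4·3
1 = −4·8700 + 2677·13
So 13·2677 ≡ 1 (mod 8700), hence d = 2677.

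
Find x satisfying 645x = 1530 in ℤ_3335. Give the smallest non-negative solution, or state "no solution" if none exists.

173

First find gcd(645, 3335):
3335 = 5×645 + 110
645 = 5×110 + 95
110 = 1×95 + 15
95 = 6×15 + 5
15 = 3×5 + 0
gcd = 5 and 5 | 1530, so solutions exist. Divide through by 5: 129x ≡ 306 (mod 667).
Now find 129⁻¹ mod 667:
667 = 5×129 + 22
129 = 5×22 + 19
22 = 1×19 + 3
19 = 6×3 + 1
3 = 3×1 + 0
Back-substitute:
1 = 19 − 6·3
1 = −6·22 + 7·19
1 = 7·129 − 41·22
1 = −41·667 + 212·129
So 129⁻¹ ≡ 212 (mod 667).
Then x ≡ 212·306 ≡ 173 (mod 667); the smallest non-negative solution is x = 173.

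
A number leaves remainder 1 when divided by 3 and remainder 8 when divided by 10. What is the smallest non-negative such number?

Write x = 1 + 3·k. Then 3·k ≡ 8 − 1 ≡ 7 (mod 10).
Need 3⁻¹ mod 10. Extended Euclid on (10, 3):
10 = 3×3 + 1
3 = 3×1 + 0
Back-substitute:
1 = 10 − 3·3
3⁻¹ ≡ 7 (mod 10), so k ≡ 7·7 ≡ 9 (mod 10).
x = 1 + 3·9 = 28.

28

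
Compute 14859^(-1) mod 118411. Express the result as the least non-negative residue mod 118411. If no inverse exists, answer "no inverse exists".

14384

Apply the Euclidean algorithm to 118411 and 14859:
118411 = 7·14859 + 14398
14859 = 1·14398 + 461
14398 = 31·461 + 107
461 = 4·107 + 33
107 = 3·33 + 8
33 = 4·8 + 1
8 = 8·1 + 0
Since gcd(14859, 118411) = 1, back-substitute to write 1 as a combination:
1 = 33 − 4·8
1 = −4·107 + 13·33
1 = 13·461 − 56·107
1 = −56·14398 + 1749·461
1 = 1749·14859 − 1805·14398
1 = −1805·118411 + 14384·14859
So 14859·14384 ≡ 1 (mod 118411).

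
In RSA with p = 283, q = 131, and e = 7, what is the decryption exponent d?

31423

φ(n) = (p−1)(q−1) = 282·130 = 36660.
Need d with 7·d ≡ 1 (mod 36660). Apply the extended Euclidean algorithm:
36660 = 5237×7 + 1
7 = 7×1 + 0
Back-substitute:
1 = 36660 − 5237·7
So 7·(-5237) ≡ 1 (mod 36660), hence d ≡ -5237 ≡ 31423 (mod 36660).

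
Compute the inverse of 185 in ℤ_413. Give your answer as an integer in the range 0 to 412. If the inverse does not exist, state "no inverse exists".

96

Run Euclid on (413, 185):
413 = 2*185 + 43
185 = 4*43 + 13
43 = 3*13 + 4
13 = 3*4 + 1
4 = 4*1 + 0
The gcd is 1. Working backward:
1 = 13 − 3·4
1 = −3·43 + 10·13
1 = 10·185 − 43·43
1 = −43·413 + 96·185
So 185·96 ≡ 1 (mod 413).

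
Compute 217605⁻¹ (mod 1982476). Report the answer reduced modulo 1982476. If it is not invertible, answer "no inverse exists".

1532457

Run Euclid on (1982476, 217605):
1982476 = 9*217605 + 24031
217605 = 9*24031 + 1326
24031 = 18*1326 + 163
1326 = 8*163 + 22
163 = 7*22 + 9
22 = 2*9 + 4
9 = 2*4 + 1
4 = 4*1 + 0
gcd = 1, so the inverse exists. Back-substitute:
1 = 9 − 2·4
1 = −2·22 + 5·9
1 = 5·163 − 37·22
1 = −37·1326 + 301·163
1 = 301·24031 − 5455·1326
1 = −5455·217605 + 49396·24031
1 = 49396·1982476 − 450019·217605
So 217605·(-450019) ≡ 1 (mod 1982476), and -450019 ≡ 1532457 (mod 1982476).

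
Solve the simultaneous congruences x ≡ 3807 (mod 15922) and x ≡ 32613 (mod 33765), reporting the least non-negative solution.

402241293

Write x = 3807 + 15922·k. Then 15922·k ≡ 32613 − 3807 ≡ 28806 (mod 33765).
Need 15922⁻¹ mod 33765. Extended Euclid on (33765, 15922):
33765 = 2·15922 + 1921
15922 = 8·1921 + 554
1921 = 3·554 + 259
554 = 2·259 + 36
259 = 7·36 + 7
36 = 5·7 + 1
7 = 7·1 + 0
Back-substitute:
1 = 36 − 5·7
1 = −5·259 + 36·36
1 = 36·554 − 77·259
1 = −77·1921 + 267·554
1 = 267·15922 − 2213·1921
1 = −2213·33765 + 4693·15922
15922⁻¹ ≡ 4693 (mod 33765), so k ≡ 4693·28806 ≡ 25263 (mod 33765).
x = 3807 + 15922·25263 = 402241293.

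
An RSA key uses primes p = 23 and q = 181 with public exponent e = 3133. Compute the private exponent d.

φ(n) = (p−1)(q−1) = 22·180 = 3960.
Need d with 3133·d ≡ 1 (mod 3960). Apply the extended Euclidean algorithm:
3960 = 1*3133 + 827
3133 = 3*827 + 652
827 = 1*652 + 175
652 = 3*175 + 127
175 = 1*127 + 48
127 = 2*48 + 31
48 = 1*31 + 17
31 = 1*17 + 14
17 = 1*14 + 3
14 = 4*3 + 2
3 = 1*2 + 1
2 = 2*1 + 0
Back-substitute:
1 = 3 − 2
1 = −14 + 5·3
1 = 5·17 − 6·14
1 = −6·31 + 11·17
1 = 11·48 − 17·31
1 = −17·127 + 45·48
1 = 45·175 − 62·127
1 = −62·652 + 231·175
1 = 231·827 − 293·652
1 = −293·3133 + 1110·827
1 = 1110·3960 − 1403·3133
So 3133·(-1403) ≡ 1 (mod 3960), hence d ≡ -1403 ≡ 2557 (mod 3960).

2557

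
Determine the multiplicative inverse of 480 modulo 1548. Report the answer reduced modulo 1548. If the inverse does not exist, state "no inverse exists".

no inverse exists

Compute gcd(480, 1548):
1548 = 3×480 + 108
480 = 4×108 + 48
108 = 2×48 + 12
48 = 4×12 + 0
The gcd is 12, not 1, hence no inverse exists.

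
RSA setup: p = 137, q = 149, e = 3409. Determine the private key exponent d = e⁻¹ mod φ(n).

φ(n) = (p−1)(q−1) = 136·148 = 20128.
Need d with 3409·d ≡ 1 (mod 20128). Apply the extended Euclidean algorithm:
20128 = 5×3409 + 3083
3409 = 1×3083 + 326
3083 = 9×326 + 149
326 = 2×149 + 28
149 = 5×28 + 9
28 = 3×9 + 1
9 = 9×1 + 0
Back-substitute:
1 = 28 − 3·9
1 = −3·149 + 16·28
1 = 16·326 − 35·149
1 = −35·3083 + 331·326
1 = 331·3409 − 366·3083
1 = −366·20128 + 2161·3409
So 3409·2161 ≡ 1 (mod 20128), hence d = 2161.

2161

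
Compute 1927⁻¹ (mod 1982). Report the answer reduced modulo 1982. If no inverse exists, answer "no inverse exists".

1009

Run Euclid on (1982, 1927):
1982 = 1*1927 + 55
1927 = 35*55 + 2
55 = 27*2 + 1
2 = 2*1 + 0
gcd = 1, so the inverse exists. Back-substitute:
1 = 55 − 27·2
1 = −27·1927 + 946·55
1 = 946·1982 − 973·1927
Thus 1927·(-973) ≡ 1 (mod 1982); reducing, -973 mod 1982 = 1009.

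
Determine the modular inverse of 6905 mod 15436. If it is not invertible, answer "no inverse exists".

6313

Run Euclid on (15436, 6905):
15436 = 2*6905 + 1626
6905 = 4*1626 + 401
1626 = 4*401 + 22
401 = 18*22 + 5
22 = 4*5 + 2
5 = 2*2 + 1
2 = 2*1 + 0
gcd = 1, so the inverse exists. Back-substitute:
1 = 5 − 2·2
1 = −2·22 + 9·5
1 = 9·401 − 164·22
1 = −164·1626 + 665·401
1 = 665·6905 − 2824·1626
1 = −2824·15436 + 6313·6905
So 6905·6313 ≡ 1 (mod 15436).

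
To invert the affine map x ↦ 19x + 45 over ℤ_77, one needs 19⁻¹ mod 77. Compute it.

73

Extended Euclidean algorithm:
77 = 4·19 + 1
19 = 19·1 + 0
The gcd is 1. Working backward:
1 = 77 − 4·19
Thus 19·(-4) ≡ 1 (mod 77); reducing, -4 mod 77 = 73.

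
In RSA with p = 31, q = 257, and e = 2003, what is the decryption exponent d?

4187

φ(n) = (p−1)(q−1) = 30·256 = 7680.
Need d with 2003·d ≡ 1 (mod 7680). Apply the extended Euclidean algorithm:
7680 = 3×2003 + 1671
2003 = 1×1671 + 332
1671 = 5×332 + 11
332 = 30×11 + 2
11 = 5×2 + 1
2 = 2×1 + 0
Back-substitute:
1 = 11 − 5·2
1 = −5·332 + 151·11
1 = 151·1671 − 760·332
1 = −760·2003 + 911·1671
1 = 911·7680 − 3493·2003
So 2003·(-3493) ≡ 1 (mod 7680), hence d ≡ -3493 ≡ 4187 (mod 7680).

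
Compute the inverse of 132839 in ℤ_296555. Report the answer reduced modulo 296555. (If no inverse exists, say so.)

no inverse exists

Euclidean algorithm on 296555, 132839:
296555 = 2·132839 + 30877
132839 = 4·30877 + 9331
30877 = 3·9331 + 2884
9331 = 3·2884 + 679
2884 = 4·679 + 168
679 = 4·168 + 7
168 = 24·7 + 0
gcd(132839, 296555) = 7 ≠ 1, so 132839 has no multiplicative inverse modulo 296555.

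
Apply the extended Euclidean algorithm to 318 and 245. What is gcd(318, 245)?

1

Apply Euclid's algorithm to 318 and 245:
318 = 1*245 + 73
245 = 3*73 + 26
73 = 2*26 + 21
26 = 1*21 + 5
21 = 4*5 + 1
5 = 5*1 + 0
gcd(318, 245) = 1.
Express as a combination:
1 = 21 − 4·5
1 = −4·26 + 5·21
1 = 5·73 − 14·26
1 = −14·245 + 47·73
1 = 47·318 − 61·245
So 1 = (47)·318 + (-61)·245.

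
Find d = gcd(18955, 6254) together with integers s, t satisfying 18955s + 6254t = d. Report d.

1

Euclidean algorithm:
18955 = 3·6254 + 193
6254 = 32·193 + 78
193 = 2·78 + 37
78 = 2·37 + 4
37 = 9·4 + 1
4 = 4·1 + 0
gcd(18955, 6254) = 1.
Back-substituting:
1 = 37 − 9·4
1 = −9·78 + 19·37
1 = 19·193 − 47·78
1 = −47·6254 + 1523·193
1 = 1523·18955 − 4616·6254
So 1 = (1523)·18955 + (-4616)·6254.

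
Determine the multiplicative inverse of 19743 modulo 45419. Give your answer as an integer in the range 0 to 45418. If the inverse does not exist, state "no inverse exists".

Run Euclid on (45419, 19743):
45419 = 2*19743 + 5933
19743 = 3*5933 + 1944
5933 = 3*1944 + 101
1944 = 19*101 + 25
101 = 4*25 + 1
25 = 25*1 + 0
gcd = 1, so the inverse exists. Back-substitute:
1 = 101 − 4·25
1 = −4·1944 + 77·101
1 = 77·5933 − 235·1944
1 = −235·19743 + 782·5933
1 = 782·45419 − 1799·19743
Hence 19743⁻¹ ≡ -1799 ≡ 43620 (mod 45419).

43620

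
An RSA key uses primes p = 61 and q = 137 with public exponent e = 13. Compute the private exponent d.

φ(n) = (p−1)(q−1) = 60·136 = 8160.
Need d with 13·d ≡ 1 (mod 8160). Apply the extended Euclidean algorithm:
8160 = 627×13 + 9
13 = 1×9 + 4
9 = 2×4 + 1
4 = 4×1 + 0
Back-substitute:
1 = 9 − 2·4
1 = −2·13 + 3·9
1 = 3·8160 − 1883·13
So 13·(-1883) ≡ 1 (mod 8160), hence d ≡ -1883 ≡ 6277 (mod 8160).

6277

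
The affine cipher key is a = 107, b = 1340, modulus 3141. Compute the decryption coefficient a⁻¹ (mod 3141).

gcd(3141, 107) by repeated division:
3141 = 29*107 + 38
107 = 2*38 + 31
38 = 1*31 + 7
31 = 4*7 + 3
7 = 2*3 + 1
3 = 3*1 + 0
Since gcd(107, 3141) = 1, back-substitute to write 1 as a combination:
1 = 7 − 2·3
1 = −2·31 + 9·7
1 = 9·38 − 11·31
1 = −11·107 + 31·38
1 = 31·3141 − 910·107
Hence 107⁻¹ ≡ -910 ≡ 2231 (mod 3141).

2231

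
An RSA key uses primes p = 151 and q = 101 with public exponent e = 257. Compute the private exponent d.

φ(n) = (p−1)(q−1) = 150·100 = 15000.
Need d with 257·d ≡ 1 (mod 15000). Apply the extended Euclidean algorithm:
15000 = 58*257 + 94
257 = 2*94 + 69
94 = 1*69 + 25
69 = 2*25 + 19
25 = 1*19 + 6
19 = 3*6 + 1
6 = 6*1 + 0
Back-substitute:
1 = 19 − 3·6
1 = −3·25 + 4·19
1 = 4·69 − 11·25
1 = −11·94 + 15·69
1 = 15·257 − 41·94
1 = −41·15000 + 2393·257
So 257·2393 ≡ 1 (mod 15000), hence d = 2393.

2393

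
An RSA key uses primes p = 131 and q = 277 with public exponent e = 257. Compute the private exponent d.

φ(n) = (p−1)(q−1) = 130·276 = 35880.
Need d with 257·d ≡ 1 (mod 35880). Apply the extended Euclidean algorithm:
35880 = 139·257 + 157
257 = 1·157 + 100
157 = 1·100 + 57
100 = 1·57 + 43
57 = 1·43 + 14
43 = 3·14 + 1
14 = 14·1 + 0
Back-substitute:
1 = 43 − 3·14
1 = −3·57 + 4·43
1 = 4·100 − 7·57
1 = −7·157 + 11·100
1 = 11·257 − 18·157
1 = −18·35880 + 2513·257
So 257·2513 ≡ 1 (mod 35880), hence d = 2513.

2513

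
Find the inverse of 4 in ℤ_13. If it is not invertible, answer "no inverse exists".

Run Euclid on (13, 4):
13 = 3*4 + 1
4 = 4*1 + 0
Since gcd(4, 13) = 1, back-substitute to write 1 as a combination:
1 = 13 − 3·4
So 4·(-3) ≡ 1 (mod 13), and -3 ≡ 10 (mod 13).

10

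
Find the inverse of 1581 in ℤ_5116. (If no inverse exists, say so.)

gcd(5116, 1581) by repeated division:
5116 = 3·1581 + 373
1581 = 4·373 + 89
373 = 4·89 + 17
89 = 5·17 + 4
17 = 4·4 + 1
4 = 4·1 + 0
gcd = 1, so the inverse exists. Back-substitute:
1 = 17 − 4·4
1 = −4·89 + 21·17
1 = 21·373 − 88·89
1 = −88·1581 + 373·373
1 = 373·5116 − 1207·1581
Thus 1581·(-1207) ≡ 1 (mod 5116); reducing, -1207 mod 5116 = 3909.

3909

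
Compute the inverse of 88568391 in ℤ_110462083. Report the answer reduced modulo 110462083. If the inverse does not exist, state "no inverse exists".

6438692

Apply the Euclidean algorithm to 110462083 and 88568391:
110462083 = 1·88568391 + 21893692
88568391 = 4·21893692 + 993623
21893692 = 22·993623 + 33986
993623 = 29·33986 + 8029
33986 = 4·8029 + 1870
8029 = 4·1870 + 549
1870 = 3·549 + 223
549 = 2·223 + 103
223 = 2·103 + 17
103 = 6·17 + 1
17 = 17·1 + 0
Since gcd(88568391, 110462083) = 1, back-substitute to write 1 as a combination:
1 = 103 − 6·17
1 = −6·223 + 13·103
1 = 13·549 − 32·223
1 = −32·1870 + 109·549
1 = 109·8029 − 468·1870
1 = −468·33986 + 1981·8029
1 = 1981·993623 − 57917·33986
1 = −57917·21893692 + 1276155·993623
1 = 1276155·88568391 − 5162537·21893692
1 = −5162537·110462083 + 6438692·88568391
So 88568391·6438692 ≡ 1 (mod 110462083).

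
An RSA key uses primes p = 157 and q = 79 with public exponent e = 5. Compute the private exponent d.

7301

φ(n) = (p−1)(q−1) = 156·78 = 12168.
Need d with 5·d ≡ 1 (mod 12168). Apply the extended Euclidean algorithm:
12168 = 2433·5 + 3
5 = 1·3 + 2
3 = 1·2 + 1
2 = 2·1 + 0
Back-substitute:
1 = 3 − 2
1 = −5 + 2·3
1 = 2·12168 − 4867·5
So 5·(-4867) ≡ 1 (mod 12168), hence d ≡ -4867 ≡ 7301 (mod 12168).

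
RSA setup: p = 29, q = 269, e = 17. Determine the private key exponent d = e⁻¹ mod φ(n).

5297

φ(n) = (p−1)(q−1) = 28·268 = 7504.
Need d with 17·d ≡ 1 (mod 7504). Apply the extended Euclidean algorithm:
7504 = 441*17 + 7
17 = 2*7 + 3
7 = 2*3 + 1
3 = 3*1 + 0
Back-substitute:
1 = 7 − 2·3
1 = −2·17 + 5·7
1 = 5·7504 − 2207·17
So 17·(-2207) ≡ 1 (mod 7504), hence d ≡ -2207 ≡ 5297 (mod 7504).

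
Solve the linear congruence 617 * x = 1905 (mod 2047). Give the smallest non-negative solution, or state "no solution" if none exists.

1151

First find gcd(617, 2047):
2047 = 3×617 + 196
617 = 3×196 + 29
196 = 6×29 + 22
29 = 1×22 + 7
22 = 3×7 + 1
7 = 7×1 + 0
gcd = 1, so a unique solution mod 2047 exists.
Back-substitute for the Bézout coefficients:
1 = 22 − 3·7
1 = −3·29 + 4·22
1 = 4·196 − 27·29
1 = −27·617 + 85·196
1 = 85·2047 − 282·617
So 617·(-282) ≡ 1 (mod 2047), giving 617⁻¹ ≡ 1765.
x ≡ 617⁻¹·1905 ≡ 1765·1905 ≡ 1151 (mod 2047).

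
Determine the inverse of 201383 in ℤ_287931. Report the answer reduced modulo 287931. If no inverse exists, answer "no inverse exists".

Compute gcd(201383, 287931):
287931 = 1·201383 + 86548
201383 = 2·86548 + 28287
86548 = 3·28287 + 1687
28287 = 16·1687 + 1295
1687 = 1·1295 + 392
1295 = 3·392 + 119
392 = 3·119 + 35
119 = 3·35 + 14
35 = 2·14 + 7
14 = 2·7 + 0
gcd(201383, 287931) = 7 ≠ 1, so 201383 has no multiplicative inverse modulo 287931.

no inverse exists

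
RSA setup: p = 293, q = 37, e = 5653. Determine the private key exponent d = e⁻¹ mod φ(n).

1549

φ(n) = (p−1)(q−1) = 292·36 = 10512.
Need d with 5653·d ≡ 1 (mod 10512). Apply the extended Euclidean algorithm:
10512 = 1×5653 + 4859
5653 = 1×4859 + 794
4859 = 6×794 + 95
794 = 8×95 + 34
95 = 2×34 + 27
34 = 1×27 + 7
27 = 3×7 + 6
7 = 1×6 + 1
6 = 6×1 + 0
Back-substitute:
1 = 7 − 6
1 = −27 + 4·7
1 = 4·34 − 5·27
1 = −5·95 + 14·34
1 = 14·794 − 117·95
1 = −117·4859 + 716·794
1 = 716·5653 − 833·4859
1 = −833·10512 + 1549·5653
So 5653·1549 ≡ 1 (mod 10512), hence d = 1549.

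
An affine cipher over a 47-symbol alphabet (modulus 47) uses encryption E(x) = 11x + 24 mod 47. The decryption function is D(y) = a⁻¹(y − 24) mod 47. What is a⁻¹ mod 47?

Apply the Euclidean algorithm to 47 and 11:
47 = 4·11 + 3
11 = 3·3 + 2
3 = 1·2 + 1
2 = 2·1 + 0
Since gcd(11, 47) = 1, back-substitute to write 1 as a combination:
1 = 3 − 2
1 = −11 + 4·3
1 = 4·47 − 17·11
So 11·(-17) ≡ 1 (mod 47), and -17 ≡ 30 (mod 47).

30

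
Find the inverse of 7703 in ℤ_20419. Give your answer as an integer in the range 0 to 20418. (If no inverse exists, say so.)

15356

gcd(20419, 7703) by repeated division:
20419 = 2·7703 + 5013
7703 = 1·5013 + 2690
5013 = 1·2690 + 2323
2690 = 1·2323 + 367
2323 = 6·367 + 121
367 = 3·121 + 4
121 = 30·4 + 1
4 = 4·1 + 0
Since gcd(7703, 20419) = 1, back-substitute to write 1 as a combination:
1 = 121 − 30·4
1 = −30·367 + 91·121
1 = 91·2323 − 576·367
1 = −576·2690 + 667·2323
1 = 667·5013 − 1243·2690
1 = −1243·7703 + 1910·5013
1 = 1910·20419 − 5063·7703
Thus 7703·(-5063) ≡ 1 (mod 20419); reducing, -5063 mod 20419 = 15356.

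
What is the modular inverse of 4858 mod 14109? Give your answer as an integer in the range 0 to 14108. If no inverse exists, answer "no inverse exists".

Extended Euclidean algorithm:
14109 = 2*4858 + 4393
4858 = 1*4393 + 465
4393 = 9*465 + 208
465 = 2*208 + 49
208 = 4*49 + 12
49 = 4*12 + 1
12 = 12*1 + 0
Since gcd(4858, 14109) = 1, back-substitute to write 1 as a combination:
1 = 49 − 4·12
1 = −4·208 + 17·49
1 = 17·465 − 38·208
1 = −38·4393 + 359·465
1 = 359·4858 − 397·4393
1 = −397·14109 + 1153·4858
So 4858·1153 ≡ 1 (mod 14109).

1153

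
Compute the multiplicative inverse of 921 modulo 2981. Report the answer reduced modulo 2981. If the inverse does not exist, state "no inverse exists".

Extended Euclidean algorithm:
2981 = 3·921 + 218
921 = 4·218 + 49
218 = 4·49 + 22
49 = 2·22 + 5
22 = 4·5 + 2
5 = 2·2 + 1
2 = 2·1 + 0
Since gcd(921, 2981) = 1, back-substitute to write 1 as a combination:
1 = 5 − 2·2
1 = −2·22 + 9·5
1 = 9·49 − 20·22
1 = −20·218 + 89·49
1 = 89·921 − 376·218
1 = −376·2981 + 1217·921
So 921·1217 ≡ 1 (mod 2981).

1217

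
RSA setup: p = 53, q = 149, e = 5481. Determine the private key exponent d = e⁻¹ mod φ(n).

φ(n) = (p−1)(q−1) = 52·148 = 7696.
Need d with 5481·d ≡ 1 (mod 7696). Apply the extended Euclidean algorithm:
7696 = 1×5481 + 2215
5481 = 2×2215 + 1051
2215 = 2×1051 + 113
1051 = 9×113 + 34
113 = 3×34 + 11
34 = 3×11 + 1
11 = 11×1 + 0
Back-substitute:
1 = 34 − 3·11
1 = −3·113 + 10·34
1 = 10·1051 − 93·113
1 = −93·2215 + 196·1051
1 = 196·5481 − 485·2215
1 = −485·7696 + 681·5481
So 5481·681 ≡ 1 (mod 7696), hence d = 681.

681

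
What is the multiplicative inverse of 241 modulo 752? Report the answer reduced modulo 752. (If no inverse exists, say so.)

Run Euclid on (752, 241):
752 = 3·241 + 29
241 = 8·29 + 9
29 = 3·9 + 2
9 = 4·2 + 1
2 = 2·1 + 0
The gcd is 1. Working backward:
1 = 9 − 4·2
1 = −4·29 + 13·9
1 = 13·241 − 108·29
1 = −108·752 + 337·241
So 241·337 ≡ 1 (mod 752).

337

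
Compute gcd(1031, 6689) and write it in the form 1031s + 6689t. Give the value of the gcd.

1

Euclidean algorithm:
6689 = 6*1031 + 503
1031 = 2*503 + 25
503 = 20*25 + 3
25 = 8*3 + 1
3 = 3*1 + 0
gcd(1031, 6689) = 1.
Working backward:
1 = 25 − 8·3
1 = −8·503 + 161·25
1 = 161·1031 − 330·503
1 = −330·6689 + 2141·1031
So 1 = (-330)·6689 + (2141)·1031.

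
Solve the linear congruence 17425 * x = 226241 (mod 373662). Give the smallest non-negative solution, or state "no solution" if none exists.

10349

First find gcd(17425, 373662):
373662 = 21×17425 + 7737
17425 = 2×7737 + 1951
7737 = 3×1951 + 1884
1951 = 1×1884 + 67
1884 = 28×67 + 8
67 = 8×8 + 3
8 = 2×3 + 2
3 = 1×2 + 1
2 = 2×1 + 0
gcd = 1, so a unique solution mod 373662 exists.
Back-substitute for the Bézout coefficients:
1 = 3 − 2
1 = −8 + 3·3
1 = 3·67 − 25·8
1 = −25·1884 + 703·67
1 = 703·1951 − 728·1884
1 = −728·7737 + 2887·1951
1 = 2887·17425 − 6502·7737
1 = −6502·373662 + 139429·17425
So 17425·(139429) ≡ 1 (mod 373662), giving 17425⁻¹ ≡ 139429.
x ≡ 17425⁻¹·226241 ≡ 139429·226241 ≡ 10349 (mod 373662).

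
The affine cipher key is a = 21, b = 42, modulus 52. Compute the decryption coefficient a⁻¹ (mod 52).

gcd(52, 21) by repeated division:
52 = 2*21 + 10
21 = 2*10 + 1
10 = 10*1 + 0
The gcd is 1. Working backward:
1 = 21 − 2·10
1 = −2·52 + 5·21
So 21·5 ≡ 1 (mod 52).

5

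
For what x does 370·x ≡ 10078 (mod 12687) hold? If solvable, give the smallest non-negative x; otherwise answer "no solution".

3319

First find gcd(370, 12687):
12687 = 34·370 + 107
370 = 3·107 + 49
107 = 2·49 + 9
49 = 5·9 + 4
9 = 2·4 + 1
4 = 4·1 + 0
gcd = 1, so a unique solution mod 12687 exists.
Back-substitute for the Bézout coefficients:
1 = 9 − 2·4
1 = −2·49 + 11·9
1 = 11·107 − 24·49
1 = −24·370 + 83·107
1 = 83·12687 − 2846·370
So 370·(-2846) ≡ 1 (mod 12687), giving 370⁻¹ ≡ 9841.
x ≡ 370⁻¹·10078 ≡ 9841·10078 ≡ 3319 (mod 12687).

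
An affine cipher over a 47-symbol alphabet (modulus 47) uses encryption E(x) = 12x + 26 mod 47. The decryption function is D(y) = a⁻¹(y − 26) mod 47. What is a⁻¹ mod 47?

4

gcd(47, 12) by repeated division:
47 = 3·12 + 11
12 = 1·11 + 1
11 = 11·1 + 0
gcd = 1, so the inverse exists. Back-substitute:
1 = 12 − 11
1 = −47 + 4·12
So 12·4 ≡ 1 (mod 47).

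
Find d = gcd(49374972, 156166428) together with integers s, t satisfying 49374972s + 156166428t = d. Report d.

12

Euclidean algorithm:
156166428 = 3·49374972 + 8041512
49374972 = 6·8041512 + 1125900
8041512 = 7·1125900 + 160212
1125900 = 7·160212 + 4416
160212 = 36·4416 + 1236
4416 = 3·1236 + 708
1236 = 1·708 + 528
708 = 1·528 + 180
528 = 2·180 + 168
180 = 1·168 + 12
168 = 14·12 + 0
gcd(49374972, 156166428) = 12.
Working backward:
12 = 180 − 168
12 = −528 + 3·180
12 = 3·708 − 4·528
12 = −4·1236 + 7·708
12 = 7·4416 − 25·1236
12 = −25·160212 + 907·4416
12 = 907·1125900 − 6374·160212
12 = −6374·8041512 + 45525·1125900
12 = 45525·49374972 − 279524·8041512
12 = −279524·156166428 + 884097·49374972
So 12 = (-279524)·156166428 + (884097)·49374972.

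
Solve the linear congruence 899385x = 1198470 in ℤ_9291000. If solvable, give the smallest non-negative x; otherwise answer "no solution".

First find gcd(899385, 9291000):
9291000 = 10·899385 + 297150
899385 = 3·297150 + 7935
297150 = 37·7935 + 3555
7935 = 2·3555 + 825
3555 = 4·825 + 255
825 = 3·255 + 60
255 = 4·60 + 15
60 = 4·15 + 0
gcd = 15 and 15 | 1198470, so solutions exist. Divide through by 15: 59959x ≡ 79898 (mod 619400).
Now find 59959⁻¹ mod 619400:
619400 = 10×59959 + 19810
59959 = 3×19810 + 529
19810 = 37×529 + 237
529 = 2×237 + 55
237 = 4×55 + 17
55 = 3×17 + 4
17 = 4×4 + 1
4 = 4×1 + 0
Back-substitute:
1 = 17 − 4·4
1 = −4·55 + 13·17
1 = 13·237 − 56·55
1 = −56·529 + 125·237
1 = 125·19810 − 4681·529
1 = −4681·59959 + 14168·19810
1 = 14168·619400 − 146361·59959
So 59959·(-146361) ≡ 1 (mod 619400), i.e. 59959⁻¹ ≡ 473039.
Then x ≡ 473039·79898 ≡ 320822 (mod 619400); the smallest non-negative solution is x = 320822.

320822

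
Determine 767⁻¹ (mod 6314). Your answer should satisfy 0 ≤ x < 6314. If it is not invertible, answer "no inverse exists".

gcd(6314, 767) by repeated division:
6314 = 8×767 + 178
767 = 4×178 + 55
178 = 3×55 + 13
55 = 4×13 + 3
13 = 4×3 + 1
3 = 3×1 + 0
The gcd is 1. Working backward:
1 = 13 − 4·3
1 = −4·55 + 17·13
1 = 17·178 − 55·55
1 = −55·767 + 237·178
1 = 237·6314 − 1951·767
Hence 767⁻¹ ≡ -1951 ≡ 4363 (mod 6314).

4363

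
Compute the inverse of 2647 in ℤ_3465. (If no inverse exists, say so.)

3088

Apply the Euclidean algorithm to 3465 and 2647:
3465 = 1*2647 + 818
2647 = 3*818 + 193
818 = 4*193 + 46
193 = 4*46 + 9
46 = 5*9 + 1
9 = 9*1 + 0
The gcd is 1. Working backward:
1 = 46 − 5·9
1 = −5·193 + 21·46
1 = 21·818 − 89·193
1 = −89·2647 + 288·818
1 = 288·3465 − 377·2647
So 2647·(-377) ≡ 1 (mod 3465), and -377 ≡ 3088 (mod 3465).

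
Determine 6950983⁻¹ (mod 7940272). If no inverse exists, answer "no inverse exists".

Run Euclid on (7940272, 6950983):
7940272 = 1·6950983 + 989289
6950983 = 7·989289 + 25960
989289 = 38·25960 + 2809
25960 = 9·2809 + 679
2809 = 4·679 + 93
679 = 7·93 + 28
93 = 3·28 + 9
28 = 3·9 + 1
9 = 9·1 + 0
The gcd is 1. Working backward:
1 = 28 − 3·9
1 = −3·93 + 10·28
1 = 10·679 − 73·93
1 = −73·2809 + 302·679
1 = 302·25960 − 2791·2809
1 = −2791·989289 + 106360·25960
1 = 106360·6950983 − 747311·989289
1 = −747311·7940272 + 853671·6950983
So 6950983·853671 ≡ 1 (mod 7940272).

853671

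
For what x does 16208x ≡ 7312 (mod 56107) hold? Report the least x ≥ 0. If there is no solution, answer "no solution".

First find gcd(16208, 56107):
56107 = 3×16208 + 7483
16208 = 2×7483 + 1242
7483 = 6×1242 + 31
1242 = 40×31 + 2
31 = 15×2 + 1
2 = 2×1 + 0
gcd = 1, so a unique solution mod 56107 exists.
Back-substitute for the Bézout coefficients:
1 = 31 − 15·2
1 = −15·1242 + 601·31
1 = 601·7483 − 3621·1242
1 = −3621·16208 + 7843·7483
1 = 7843·56107 − 27150·16208
So 16208·(-27150) ≡ 1 (mod 56107), giving 16208⁻¹ ≡ 28957.
x ≡ 16208⁻¹·7312 ≡ 28957·7312 ≡ 41873 (mod 56107).

41873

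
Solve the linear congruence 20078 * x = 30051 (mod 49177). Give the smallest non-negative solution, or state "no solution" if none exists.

First find gcd(20078, 49177):
49177 = 2·20078 + 9021
20078 = 2·9021 + 2036
9021 = 4·2036 + 877
2036 = 2·877 + 282
877 = 3·282 + 31
282 = 9·31 + 3
31 = 10·3 + 1
3 = 3·1 + 0
gcd = 1, so a unique solution mod 49177 exists.
Back-substitute for the Bézout coefficients:
1 = 31 − 10·3
1 = −10·282 + 91·31
1 = 91·877 − 283·282
1 = −283·2036 + 657·877
1 = 657·9021 − 2911·2036
1 = −2911·20078 + 6479·9021
1 = 6479·49177 − 15869·20078
So 20078·(-15869) ≡ 1 (mod 49177), giving 20078⁻¹ ≡ 33308.
x ≡ 20078⁻¹·30051 ≡ 33308·30051 ≡ 39227 (mod 49177).

39227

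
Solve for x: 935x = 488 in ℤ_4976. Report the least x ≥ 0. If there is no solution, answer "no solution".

3976

First find gcd(935, 4976):
4976 = 5·935 + 301
935 = 3·301 + 32
301 = 9·32 + 13
32 = 2·13 + 6
13 = 2·6 + 1
6 = 6·1 + 0
gcd = 1, so a unique solution mod 4976 exists.
Back-substitute for the Bézout coefficients:
1 = 13 − 2·6
1 = −2·32 + 5·13
1 = 5·301 − 47·32
1 = −47·935 + 146·301
1 = 146·4976 − 777·935
So 935·(-777) ≡ 1 (mod 4976), giving 935⁻¹ ≡ 4199.
x ≡ 935⁻¹·488 ≡ 4199·488 ≡ 3976 (mod 4976).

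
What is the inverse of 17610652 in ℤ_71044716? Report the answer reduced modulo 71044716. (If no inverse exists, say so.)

Euclidean algorithm on 71044716, 17610652:
71044716 = 4*17610652 + 602108
17610652 = 29*602108 + 149520
602108 = 4*149520 + 4028
149520 = 37*4028 + 484
4028 = 8*484 + 156
484 = 3*156 + 16
156 = 9*16 + 12
16 = 1*12 + 4
12 = 3*4 + 0
Since gcd = 4 > 1, 17610652 is not a unit mod 71044716.

no inverse exists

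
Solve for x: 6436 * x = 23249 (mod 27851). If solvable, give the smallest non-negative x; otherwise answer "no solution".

First find gcd(6436, 27851):
27851 = 4*6436 + 2107
6436 = 3*2107 + 115
2107 = 18*115 + 37
115 = 3*37 + 4
37 = 9*4 + 1
4 = 4*1 + 0
gcd = 1, so a unique solution mod 27851 exists.
Back-substitute for the Bézout coefficients:
1 = 37 − 9·4
1 = −9·115 + 28·37
1 = 28·2107 − 513·115
1 = −513·6436 + 1567·2107
1 = 1567·27851 − 6781·6436
So 6436·(-6781) ≡ 1 (mod 27851), giving 6436⁻¹ ≡ 21070.
x ≡ 6436⁻¹·23249 ≡ 21070·23249 ≡ 13042 (mod 27851).

13042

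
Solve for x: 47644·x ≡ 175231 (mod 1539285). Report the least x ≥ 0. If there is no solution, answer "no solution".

952219

First find gcd(47644, 1539285):
1539285 = 32×47644 + 14677
47644 = 3×14677 + 3613
14677 = 4×3613 + 225
3613 = 16×225 + 13
225 = 17×13 + 4
13 = 3×4 + 1
4 = 4×1 + 0
gcd = 1, so a unique solution mod 1539285 exists.
Back-substitute for the Bézout coefficients:
1 = 13 − 3·4
1 = −3·225 + 52·13
1 = 52·3613 − 835·225
1 = −835·14677 + 3392·3613
1 = 3392·47644 − 11011·14677
1 = −11011·1539285 + 355744·47644
So 47644·(355744) ≡ 1 (mod 1539285), giving 47644⁻¹ ≡ 355744.
x ≡ 47644⁻¹·175231 ≡ 355744·175231 ≡ 952219 (mod 1539285).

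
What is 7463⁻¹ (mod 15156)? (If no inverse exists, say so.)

Run Euclid on (15156, 7463):
15156 = 2·7463 + 230
7463 = 32·230 + 103
230 = 2·103 + 24
103 = 4·24 + 7
24 = 3·7 + 3
7 = 2·3 + 1
3 = 3·1 + 0
gcd = 1, so the inverse exists. Back-substitute:
1 = 7 − 2·3
1 = −2·24 + 7·7
1 = 7·103 − 30·24
1 = −30·230 + 67·103
1 = 67·7463 − 2174·230
1 = −2174·15156 + 4415·7463
So 7463·4415 ≡ 1 (mod 15156).

4415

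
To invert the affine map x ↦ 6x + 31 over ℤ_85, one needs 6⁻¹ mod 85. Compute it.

71

Apply the Euclidean algorithm to 85 and 6:
85 = 14·6 + 1
6 = 6·1 + 0
The gcd is 1. Working backward:
1 = 85 − 14·6
Thus 6·(-14) ≡ 1 (mod 85); reducing, -14 mod 85 = 71.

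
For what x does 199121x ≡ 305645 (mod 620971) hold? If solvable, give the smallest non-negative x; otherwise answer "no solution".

no solution

gcd(199121, 620971):
620971 = 3*199121 + 23608
199121 = 8*23608 + 10257
23608 = 2*10257 + 3094
10257 = 3*3094 + 975
3094 = 3*975 + 169
975 = 5*169 + 130
169 = 1*130 + 39
130 = 3*39 + 13
39 = 3*13 + 0
gcd = 13, but 13 ∤ 305645, so the congruence has no solution.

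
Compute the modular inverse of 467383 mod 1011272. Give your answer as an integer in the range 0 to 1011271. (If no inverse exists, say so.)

825543

Run Euclid on (1011272, 467383):
1011272 = 2×467383 + 76506
467383 = 6×76506 + 8347
76506 = 9×8347 + 1383
8347 = 6×1383 + 49
1383 = 28×49 + 11
49 = 4×11 + 5
11 = 2×5 + 1
5 = 5×1 + 0
Since gcd(467383, 1011272) = 1, back-substitute to write 1 as a combination:
1 = 11 − 2·5
1 = −2·49 + 9·11
1 = 9·1383 − 254·49
1 = −254·8347 + 1533·1383
1 = 1533·76506 − 14051·8347
1 = −14051·467383 + 85839·76506
1 = 85839·1011272 − 185729·467383
So 467383·(-185729) ≡ 1 (mod 1011272), and -185729 ≡ 825543 (mod 1011272).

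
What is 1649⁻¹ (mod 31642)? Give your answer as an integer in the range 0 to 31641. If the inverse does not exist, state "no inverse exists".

Run Euclid on (31642, 1649):
31642 = 19×1649 + 311
1649 = 5×311 + 94
311 = 3×94 + 29
94 = 3×29 + 7
29 = 4×7 + 1
7 = 7×1 + 0
The gcd is 1. Working backward:
1 = 29 − 4·7
1 = −4·94 + 13·29
1 = 13·311 − 43·94
1 = −43·1649 + 228·311
1 = 228·31642 − 4375·1649
Thus 1649·(-4375) ≡ 1 (mod 31642); reducing, -4375 mod 31642 = 27267.

27267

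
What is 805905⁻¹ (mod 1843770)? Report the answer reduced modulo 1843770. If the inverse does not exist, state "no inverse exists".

Euclidean algorithm on 1843770, 805905:
1843770 = 2*805905 + 231960
805905 = 3*231960 + 110025
231960 = 2*110025 + 11910
110025 = 9*11910 + 2835
11910 = 4*2835 + 570
2835 = 4*570 + 555
570 = 1*555 + 15
555 = 37*15 + 0
The gcd is 15, not 1, hence no inverse exists.

no inverse exists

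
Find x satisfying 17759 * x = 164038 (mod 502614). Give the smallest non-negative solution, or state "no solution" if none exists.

First find gcd(17759, 502614):
502614 = 28×17759 + 5362
17759 = 3×5362 + 1673
5362 = 3×1673 + 343
1673 = 4×343 + 301
343 = 1×301 + 42
301 = 7×42 + 7
42 = 6×7 + 0
gcd = 7 and 7 | 164038, so solutions exist. Divide through by 7: 2537x ≡ 23434 (mod 71802).
Now find 2537⁻¹ mod 71802:
71802 = 28*2537 + 766
2537 = 3*766 + 239
766 = 3*239 + 49
239 = 4*49 + 43
49 = 1*43 + 6
43 = 7*6 + 1
6 = 6*1 + 0
Back-substitute:
1 = 43 − 7·6
1 = −7·49 + 8·43
1 = 8·239 − 39·49
1 = −39·766 + 125·239
1 = 125·2537 − 414·766
1 = −414·71802 + 11717·2537
So 2537⁻¹ ≡ 11717 (mod 71802).
Then x ≡ 11717·23434 ≡ 5330 (mod 71802); the smallest non-negative solution is x = 5330.

5330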